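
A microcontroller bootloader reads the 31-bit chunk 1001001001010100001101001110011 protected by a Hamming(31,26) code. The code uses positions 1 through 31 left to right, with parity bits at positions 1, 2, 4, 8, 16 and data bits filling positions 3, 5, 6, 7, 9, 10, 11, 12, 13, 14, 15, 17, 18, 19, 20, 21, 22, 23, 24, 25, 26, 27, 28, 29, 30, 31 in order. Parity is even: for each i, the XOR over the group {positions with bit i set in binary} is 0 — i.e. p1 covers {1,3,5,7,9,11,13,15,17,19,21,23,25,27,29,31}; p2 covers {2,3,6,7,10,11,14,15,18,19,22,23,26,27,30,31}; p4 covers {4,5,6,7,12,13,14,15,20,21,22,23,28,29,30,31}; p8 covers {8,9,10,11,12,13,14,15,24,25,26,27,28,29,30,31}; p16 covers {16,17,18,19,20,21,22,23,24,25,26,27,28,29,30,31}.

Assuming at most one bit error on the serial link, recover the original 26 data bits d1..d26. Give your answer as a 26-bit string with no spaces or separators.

00010101010001101001110011

s1 (pos 1,3,5,7,9,11,13,15,17,19,21,23,25,27,29,31): 1⊕0⊕0⊕1⊕0⊕0⊕0⊕0⊕0⊕1⊕0⊕0⊕1⊕1⊕0⊕1 = 0
s2 (pos 2,3,6,7,10,11,14,15,18,19,22,23,26,27,30,31): 0⊕0⊕0⊕1⊕1⊕0⊕1⊕0⊕0⊕1⊕1⊕0⊕1⊕1⊕1⊕1 = 1
s4 (pos 4,5,6,7,12,13,14,15,20,21,22,23,28,29,30,31): 1⊕0⊕0⊕1⊕1⊕0⊕1⊕0⊕1⊕0⊕1⊕0⊕0⊕0⊕1⊕1 = 0
s8 (pos 8,9,10,11,12,13,14,15,24,25,26,27,28,29,30,31): 0⊕0⊕1⊕0⊕1⊕0⊕1⊕0⊕0⊕1⊕1⊕1⊕0⊕0⊕1⊕1 = 0
s16 (pos 16,17,18,19,20,21,22,23,24,25,26,27,28,29,30,31): 0⊕0⊕0⊕1⊕1⊕0⊕1⊕0⊕0⊕1⊕1⊕1⊕0⊕0⊕1⊕1 = 0
Syndrome s16…s1 = 00010 → error at position 2.
Flip position 2: 1001001001010100001101001110011 → 1101001001010100001101001110011
Read data bits from positions 3,5,6,7,9,10,11,12,13,14,15,17,18,19,20,21,22,23,24,25,26,27,28,29,30,31: 00010101010001101001110011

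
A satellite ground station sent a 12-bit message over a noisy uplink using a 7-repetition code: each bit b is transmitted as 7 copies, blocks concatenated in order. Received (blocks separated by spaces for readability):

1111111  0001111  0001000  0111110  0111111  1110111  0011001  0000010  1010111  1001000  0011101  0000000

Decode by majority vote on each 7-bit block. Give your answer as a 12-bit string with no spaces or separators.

Block 1 (1111111): 7 ones → 1
Block 2 (0001111): 4 ones → 1
Block 3 (0001000): 1 one → 0
Block 4 (0111110): 5 ones → 1
Block 5 (0111111): 6 ones → 1
Block 6 (1110111): 6 ones → 1
Block 7 (0011001): 3 ones → 0
Block 8 (0000010): 1 one → 0
Block 9 (1010111): 5 ones → 1
Block 10 (1001000): 2 ones → 0
Block 11 (0011101): 4 ones → 1
Block 12 (0000000): 0 ones → 0

110111001010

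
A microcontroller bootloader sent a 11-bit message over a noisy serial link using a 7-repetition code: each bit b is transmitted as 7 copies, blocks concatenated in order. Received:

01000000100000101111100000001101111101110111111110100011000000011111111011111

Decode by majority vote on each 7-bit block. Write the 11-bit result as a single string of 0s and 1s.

00101110011

Block 1 (0100000): 1 one → 0
Block 2 (0100000): 1 one → 0
Block 3 (1011111): 6 ones → 1
Block 4 (0000000): 0 ones → 0
Block 5 (1101111): 6 ones → 1
Block 6 (1011101): 5 ones → 1
Block 7 (1111111): 7 ones → 1
Block 8 (0100011): 3 ones → 0
Block 9 (0000000): 0 ones → 0
Block 10 (1111111): 7 ones → 1
Block 11 (1011111): 6 ones → 1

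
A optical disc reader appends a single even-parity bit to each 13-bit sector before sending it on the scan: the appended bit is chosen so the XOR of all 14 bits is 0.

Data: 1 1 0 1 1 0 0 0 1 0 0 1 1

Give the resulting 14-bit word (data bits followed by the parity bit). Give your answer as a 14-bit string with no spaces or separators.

11011000100111

XOR of the 13 data bits: 1⊕1⊕0⊕1⊕1⊕0⊕0⊕0⊕1⊕0⊕0⊕1⊕1 = 1
Parity bit = 1 (so all 14 bits XOR to 0).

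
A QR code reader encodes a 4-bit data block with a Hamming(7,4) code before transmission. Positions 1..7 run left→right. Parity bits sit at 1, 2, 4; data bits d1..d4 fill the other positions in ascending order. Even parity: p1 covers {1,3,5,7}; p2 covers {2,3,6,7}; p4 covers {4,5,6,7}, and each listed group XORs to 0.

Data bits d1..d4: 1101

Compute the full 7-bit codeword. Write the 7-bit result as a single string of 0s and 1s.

Place data at non-parity positions: p1 p2 1 p4 1 0 1
p1 (pos 1,3,5,7): XOR of data positions = 1⊕1⊕1 = 1
p2 (pos 2,3,6,7): XOR of data positions = 1⊕0⊕1 = 0
p4 (pos 4,5,6,7): XOR of data positions = 1⊕0⊕1 = 0
Codeword: 1010101

1010101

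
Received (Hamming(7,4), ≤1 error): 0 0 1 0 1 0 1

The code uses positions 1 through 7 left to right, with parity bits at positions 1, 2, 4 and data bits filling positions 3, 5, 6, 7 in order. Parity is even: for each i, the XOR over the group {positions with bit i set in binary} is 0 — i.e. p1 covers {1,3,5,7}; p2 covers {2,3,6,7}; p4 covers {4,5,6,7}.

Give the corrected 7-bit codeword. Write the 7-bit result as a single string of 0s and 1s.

1010101

s1 (pos 1,3,5,7): 0⊕1⊕1⊕1 = 1
s2 (pos 2,3,6,7): 0⊕1⊕0⊕1 = 0
s4 (pos 4,5,6,7): 0⊕1⊕0⊕1 = 0
Syndrome s4…s1 = 001 → error at position 1.
Flip position 1: 0010101 → 1010101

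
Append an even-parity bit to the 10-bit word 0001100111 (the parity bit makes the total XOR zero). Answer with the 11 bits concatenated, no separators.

XOR of the 10 data bits: 0⊕0⊕0⊕1⊕1⊕0⊕0⊕1⊕1⊕1 = 1
Parity bit = 1 (so all 11 bits XOR to 0).

00011001111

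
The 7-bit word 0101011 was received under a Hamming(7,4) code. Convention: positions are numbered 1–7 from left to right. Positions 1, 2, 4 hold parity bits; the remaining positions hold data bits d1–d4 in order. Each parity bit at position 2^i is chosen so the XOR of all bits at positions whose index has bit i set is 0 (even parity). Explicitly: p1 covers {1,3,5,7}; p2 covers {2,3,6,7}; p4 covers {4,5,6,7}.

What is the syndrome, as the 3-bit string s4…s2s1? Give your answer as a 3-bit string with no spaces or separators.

111

s1 (pos 1,3,5,7): 0⊕0⊕0⊕1 = 1
s2 (pos 2,3,6,7): 1⊕0⊕1⊕1 = 1
s4 (pos 4,5,6,7): 1⊕0⊕1⊕1 = 1
Syndrome s4…s1 = 111 → error at position 7.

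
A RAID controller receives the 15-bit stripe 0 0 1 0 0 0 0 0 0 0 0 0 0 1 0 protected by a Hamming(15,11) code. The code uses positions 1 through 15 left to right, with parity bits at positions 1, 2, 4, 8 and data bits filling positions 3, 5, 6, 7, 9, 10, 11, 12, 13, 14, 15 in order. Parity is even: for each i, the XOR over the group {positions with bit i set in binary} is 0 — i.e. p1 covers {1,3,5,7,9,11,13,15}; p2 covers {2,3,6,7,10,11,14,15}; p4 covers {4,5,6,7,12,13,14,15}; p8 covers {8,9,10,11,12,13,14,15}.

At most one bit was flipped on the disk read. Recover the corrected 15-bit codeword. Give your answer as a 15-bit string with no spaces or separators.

001000000000110

s1 (pos 1,3,5,7,9,11,13,15): 0⊕1⊕0⊕0⊕0⊕0⊕0⊕0 = 1
s2 (pos 2,3,6,7,10,11,14,15): 0⊕1⊕0⊕0⊕0⊕0⊕1⊕0 = 0
s4 (pos 4,5,6,7,12,13,14,15): 0⊕0⊕0⊕0⊕0⊕0⊕1⊕0 = 1
s8 (pos 8,9,10,11,12,13,14,15): 0⊕0⊕0⊕0⊕0⊕0⊕1⊕0 = 1
Syndrome s8…s1 = 1101 → error at position 13.
Flip position 13: 001000000000010 → 001000000000110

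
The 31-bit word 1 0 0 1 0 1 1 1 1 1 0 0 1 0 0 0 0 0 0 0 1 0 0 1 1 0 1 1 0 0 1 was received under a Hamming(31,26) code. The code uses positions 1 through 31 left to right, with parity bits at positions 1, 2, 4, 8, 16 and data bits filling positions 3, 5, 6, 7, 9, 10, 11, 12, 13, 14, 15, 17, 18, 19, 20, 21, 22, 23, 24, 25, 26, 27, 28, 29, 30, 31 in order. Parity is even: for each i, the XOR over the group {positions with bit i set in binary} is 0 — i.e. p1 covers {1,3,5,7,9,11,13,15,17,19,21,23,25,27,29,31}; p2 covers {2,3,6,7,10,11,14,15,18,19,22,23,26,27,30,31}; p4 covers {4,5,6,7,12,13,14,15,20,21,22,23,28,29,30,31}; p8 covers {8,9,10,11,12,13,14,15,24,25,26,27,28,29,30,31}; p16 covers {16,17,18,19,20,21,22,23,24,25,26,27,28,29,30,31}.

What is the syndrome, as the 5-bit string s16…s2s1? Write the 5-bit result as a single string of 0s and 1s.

01110

s1 (pos 1,3,5,7,9,11,13,15,17,19,21,23,25,27,29,31): 1⊕0⊕0⊕1⊕1⊕0⊕1⊕0⊕0⊕0⊕1⊕0⊕1⊕1⊕0⊕1 = 0
s2 (pos 2,3,6,7,10,11,14,15,18,19,22,23,26,27,30,31): 0⊕0⊕1⊕1⊕1⊕0⊕0⊕0⊕0⊕0⊕0⊕0⊕0⊕1⊕0⊕1 = 1
s4 (pos 4,5,6,7,12,13,14,15,20,21,22,23,28,29,30,31): 1⊕0⊕1⊕1⊕0⊕1⊕0⊕0⊕0⊕1⊕0⊕0⊕1⊕0⊕0⊕1 = 1
s8 (pos 8,9,10,11,12,13,14,15,24,25,26,27,28,29,30,31): 1⊕1⊕1⊕0⊕0⊕1⊕0⊕0⊕1⊕1⊕0⊕1⊕1⊕0⊕0⊕1 = 1
s16 (pos 16,17,18,19,20,21,22,23,24,25,26,27,28,29,30,31): 0⊕0⊕0⊕0⊕0⊕1⊕0⊕0⊕1⊕1⊕0⊕1⊕1⊕0⊕0⊕1 = 0
Syndrome s16…s1 = 01110 → error at position 14.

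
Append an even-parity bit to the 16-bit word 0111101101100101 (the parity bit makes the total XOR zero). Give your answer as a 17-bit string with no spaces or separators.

01111011011001010

XOR of the 16 data bits: 0⊕1⊕1⊕1⊕1⊕0⊕1⊕1⊕0⊕1⊕1⊕0⊕0⊕1⊕0⊕1 = 0
Parity bit = 0 (so all 17 bits XOR to 0).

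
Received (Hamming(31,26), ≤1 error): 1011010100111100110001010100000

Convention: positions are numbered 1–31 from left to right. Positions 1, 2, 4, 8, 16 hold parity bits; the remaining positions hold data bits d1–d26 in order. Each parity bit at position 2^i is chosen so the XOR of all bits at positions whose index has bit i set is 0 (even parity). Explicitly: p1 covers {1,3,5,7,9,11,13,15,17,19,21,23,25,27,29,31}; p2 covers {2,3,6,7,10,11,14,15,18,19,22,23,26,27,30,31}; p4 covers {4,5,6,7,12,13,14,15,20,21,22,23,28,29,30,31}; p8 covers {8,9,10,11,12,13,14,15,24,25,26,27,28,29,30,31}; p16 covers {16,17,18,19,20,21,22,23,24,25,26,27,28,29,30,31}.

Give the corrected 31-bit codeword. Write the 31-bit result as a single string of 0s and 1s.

s1 (pos 1,3,5,7,9,11,13,15,17,19,21,23,25,27,29,31): 1⊕1⊕0⊕0⊕0⊕1⊕1⊕0⊕1⊕0⊕0⊕0⊕0⊕0⊕0⊕0 = 1
s2 (pos 2,3,6,7,10,11,14,15,18,19,22,23,26,27,30,31): 0⊕1⊕1⊕0⊕0⊕1⊕1⊕0⊕1⊕0⊕1⊕0⊕1⊕0⊕0⊕0 = 1
s4 (pos 4,5,6,7,12,13,14,15,20,21,22,23,28,29,30,31): 1⊕0⊕1⊕0⊕1⊕1⊕1⊕0⊕0⊕0⊕1⊕0⊕0⊕0⊕0⊕0 = 0
s8 (pos 8,9,10,11,12,13,14,15,24,25,26,27,28,29,30,31): 1⊕0⊕0⊕1⊕1⊕1⊕1⊕0⊕1⊕0⊕1⊕0⊕0⊕0⊕0⊕0 = 1
s16 (pos 16,17,18,19,20,21,22,23,24,25,26,27,28,29,30,31): 0⊕1⊕1⊕0⊕0⊕0⊕1⊕0⊕1⊕0⊕1⊕0⊕0⊕0⊕0⊕0 = 1
Syndrome s16…s1 = 11011 → error at position 27.
Flip position 27: 1011010100111100110001010100000 → 1011010100111100110001010110000

1011010100111100110001010110000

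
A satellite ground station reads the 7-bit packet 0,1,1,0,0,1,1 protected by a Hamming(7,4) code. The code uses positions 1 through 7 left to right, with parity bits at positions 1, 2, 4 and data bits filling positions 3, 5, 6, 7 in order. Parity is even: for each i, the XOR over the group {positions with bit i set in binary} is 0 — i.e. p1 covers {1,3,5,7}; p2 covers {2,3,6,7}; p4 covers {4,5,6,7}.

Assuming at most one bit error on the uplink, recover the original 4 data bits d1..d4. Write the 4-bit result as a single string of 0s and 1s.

1011

s1 (pos 1,3,5,7): 0⊕1⊕0⊕1 = 0
s2 (pos 2,3,6,7): 1⊕1⊕1⊕1 = 0
s4 (pos 4,5,6,7): 0⊕0⊕1⊕1 = 0
Syndrome s4…s1 = 000 → no error.
Read data bits from positions 3,5,6,7: 1011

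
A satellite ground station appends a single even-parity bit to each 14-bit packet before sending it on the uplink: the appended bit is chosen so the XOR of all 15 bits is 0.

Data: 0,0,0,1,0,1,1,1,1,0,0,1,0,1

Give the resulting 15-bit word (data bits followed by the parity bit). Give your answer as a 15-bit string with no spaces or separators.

000101111001011

XOR of the 14 data bits: 0⊕0⊕0⊕1⊕0⊕1⊕1⊕1⊕1⊕0⊕0⊕1⊕0⊕1 = 1
Parity bit = 1 (so all 15 bits XOR to 0).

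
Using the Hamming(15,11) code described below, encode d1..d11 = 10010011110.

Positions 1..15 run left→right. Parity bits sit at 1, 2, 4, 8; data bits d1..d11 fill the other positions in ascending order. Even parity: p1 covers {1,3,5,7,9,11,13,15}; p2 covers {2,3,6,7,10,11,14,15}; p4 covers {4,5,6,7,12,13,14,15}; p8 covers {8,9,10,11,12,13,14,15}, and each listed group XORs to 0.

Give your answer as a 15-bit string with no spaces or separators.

Place data at non-parity positions: p1 p2 1 p4 0 0 1 p8 0 0 1 1 1 1 0
p1 (pos 1,3,5,7,9,11,13,15): XOR of data positions = 1⊕0⊕1⊕0⊕1⊕1⊕0 = 0
p2 (pos 2,3,6,7,10,11,14,15): XOR of data positions = 1⊕0⊕1⊕0⊕1⊕1⊕0 = 0
p4 (pos 4,5,6,7,12,13,14,15): XOR of data positions = 0⊕0⊕1⊕1⊕1⊕1⊕0 = 0
p8 (pos 8,9,10,11,12,13,14,15): XOR of data positions = 0⊕0⊕1⊕1⊕1⊕1⊕0 = 0
Codeword: 001000100011110

001000100011110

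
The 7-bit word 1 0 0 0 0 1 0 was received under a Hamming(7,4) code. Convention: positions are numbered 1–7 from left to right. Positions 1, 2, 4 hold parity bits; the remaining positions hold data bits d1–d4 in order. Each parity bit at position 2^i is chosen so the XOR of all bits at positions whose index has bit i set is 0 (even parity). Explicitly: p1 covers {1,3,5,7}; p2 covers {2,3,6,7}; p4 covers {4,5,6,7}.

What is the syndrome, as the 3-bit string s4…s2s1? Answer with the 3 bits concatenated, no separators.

111

s1 (pos 1,3,5,7): 1⊕0⊕0⊕0 = 1
s2 (pos 2,3,6,7): 0⊕0⊕1⊕0 = 1
s4 (pos 4,5,6,7): 0⊕0⊕1⊕0 = 1
Syndrome s4…s1 = 111 → error at position 7.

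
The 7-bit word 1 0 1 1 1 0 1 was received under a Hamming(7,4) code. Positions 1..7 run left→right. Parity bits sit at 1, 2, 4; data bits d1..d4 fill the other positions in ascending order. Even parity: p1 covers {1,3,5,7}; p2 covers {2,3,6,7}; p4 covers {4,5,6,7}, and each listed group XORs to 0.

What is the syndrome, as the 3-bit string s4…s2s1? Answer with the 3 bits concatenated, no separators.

100

s1 (pos 1,3,5,7): 1⊕1⊕1⊕1 = 0
s2 (pos 2,3,6,7): 0⊕1⊕0⊕1 = 0
s4 (pos 4,5,6,7): 1⊕1⊕0⊕1 = 1
Syndrome s4…s1 = 100 → error at position 4.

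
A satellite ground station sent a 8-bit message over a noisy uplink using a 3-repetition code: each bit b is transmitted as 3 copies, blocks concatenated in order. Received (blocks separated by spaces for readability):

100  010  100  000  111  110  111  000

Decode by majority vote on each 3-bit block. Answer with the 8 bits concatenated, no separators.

Block 1 (100): 1 one → 0
Block 2 (010): 1 one → 0
Block 3 (100): 1 one → 0
Block 4 (000): 0 ones → 0
Block 5 (111): 3 ones → 1
Block 6 (110): 2 ones → 1
Block 7 (111): 3 ones → 1
Block 8 (000): 0 ones → 0

00001110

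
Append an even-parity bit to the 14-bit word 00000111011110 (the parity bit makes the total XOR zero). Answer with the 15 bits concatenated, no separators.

XOR of the 14 data bits: 0⊕0⊕0⊕0⊕0⊕1⊕1⊕1⊕0⊕1⊕1⊕1⊕1⊕0 = 1
Parity bit = 1 (so all 15 bits XOR to 0).

000001110111101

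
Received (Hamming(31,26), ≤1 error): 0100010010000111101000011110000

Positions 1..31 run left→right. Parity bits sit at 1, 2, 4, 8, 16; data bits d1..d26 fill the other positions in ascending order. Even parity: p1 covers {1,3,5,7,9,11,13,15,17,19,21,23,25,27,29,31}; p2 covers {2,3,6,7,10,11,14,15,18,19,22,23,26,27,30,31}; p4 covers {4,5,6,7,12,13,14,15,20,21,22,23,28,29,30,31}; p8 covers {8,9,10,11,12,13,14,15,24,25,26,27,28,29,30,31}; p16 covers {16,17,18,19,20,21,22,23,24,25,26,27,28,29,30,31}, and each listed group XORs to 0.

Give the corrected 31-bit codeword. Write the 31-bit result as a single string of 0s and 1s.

0100010010000111101000011110010

s1 (pos 1,3,5,7,9,11,13,15,17,19,21,23,25,27,29,31): 0⊕0⊕0⊕0⊕1⊕0⊕0⊕1⊕1⊕1⊕0⊕0⊕1⊕1⊕0⊕0 = 0
s2 (pos 2,3,6,7,10,11,14,15,18,19,22,23,26,27,30,31): 1⊕0⊕1⊕0⊕0⊕0⊕1⊕1⊕0⊕1⊕0⊕0⊕1⊕1⊕0⊕0 = 1
s4 (pos 4,5,6,7,12,13,14,15,20,21,22,23,28,29,30,31): 0⊕0⊕1⊕0⊕0⊕0⊕1⊕1⊕0⊕0⊕0⊕0⊕0⊕0⊕0⊕0 = 1
s8 (pos 8,9,10,11,12,13,14,15,24,25,26,27,28,29,30,31): 0⊕1⊕0⊕0⊕0⊕0⊕1⊕1⊕1⊕1⊕1⊕1⊕0⊕0⊕0⊕0 = 1
s16 (pos 16,17,18,19,20,21,22,23,24,25,26,27,28,29,30,31): 1⊕1⊕0⊕1⊕0⊕0⊕0⊕0⊕1⊕1⊕1⊕1⊕0⊕0⊕0⊕0 = 1
Syndrome s16…s1 = 11110 → error at position 30.
Flip position 30: 0100010010000111101000011110000 → 0100010010000111101000011110010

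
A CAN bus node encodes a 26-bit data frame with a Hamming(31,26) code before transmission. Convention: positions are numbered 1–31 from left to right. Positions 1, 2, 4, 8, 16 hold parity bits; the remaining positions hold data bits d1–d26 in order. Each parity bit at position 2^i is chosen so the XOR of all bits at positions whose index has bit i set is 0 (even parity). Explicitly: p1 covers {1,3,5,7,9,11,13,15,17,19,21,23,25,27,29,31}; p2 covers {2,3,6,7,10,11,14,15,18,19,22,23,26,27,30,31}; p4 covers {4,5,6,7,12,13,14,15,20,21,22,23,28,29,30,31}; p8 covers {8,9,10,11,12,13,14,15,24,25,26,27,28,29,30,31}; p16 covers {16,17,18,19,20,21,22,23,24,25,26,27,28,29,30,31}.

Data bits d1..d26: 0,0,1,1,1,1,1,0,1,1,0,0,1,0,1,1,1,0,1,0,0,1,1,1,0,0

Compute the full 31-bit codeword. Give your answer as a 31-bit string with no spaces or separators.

1001011111101100010111010011100

Place data at non-parity positions: p1 p2 0 p4 0 1 1 p8 1 1 1 0 1 1 0 p16 0 1 0 1 1 1 0 1 0 0 1 1 1 0 0
p1 (pos 1,3,5,7,9,11,13,15,17,19,21,23,25,27,29,31): XOR of data positions = 0⊕0⊕1⊕1⊕1⊕1⊕0⊕0⊕0⊕1⊕0⊕0⊕1⊕1⊕0 = 1
p2 (pos 2,3,6,7,10,11,14,15,18,19,22,23,26,27,30,31): XOR of data positions = 0⊕1⊕1⊕1⊕1⊕1⊕0⊕1⊕0⊕1⊕0⊕0⊕1⊕0⊕0 = 0
p4 (pos 4,5,6,7,12,13,14,15,20,21,22,23,28,29,30,31): XOR of data positions = 0⊕1⊕1⊕0⊕1⊕1⊕0⊕1⊕1⊕1⊕0⊕1⊕1⊕0⊕0 = 1
p8 (pos 8,9,10,11,12,13,14,15,24,25,26,27,28,29,30,31): XOR of data positions = 1⊕1⊕1⊕0⊕1⊕1⊕0⊕1⊕0⊕0⊕1⊕1⊕1⊕0⊕0 = 1
p16 (pos 16,17,18,19,20,21,22,23,24,25,26,27,28,29,30,31): XOR of data positions = 0⊕1⊕0⊕1⊕1⊕1⊕0⊕1⊕0⊕0⊕1⊕1⊕1⊕0⊕0 = 0
Codeword: 1001011111101100010111010011100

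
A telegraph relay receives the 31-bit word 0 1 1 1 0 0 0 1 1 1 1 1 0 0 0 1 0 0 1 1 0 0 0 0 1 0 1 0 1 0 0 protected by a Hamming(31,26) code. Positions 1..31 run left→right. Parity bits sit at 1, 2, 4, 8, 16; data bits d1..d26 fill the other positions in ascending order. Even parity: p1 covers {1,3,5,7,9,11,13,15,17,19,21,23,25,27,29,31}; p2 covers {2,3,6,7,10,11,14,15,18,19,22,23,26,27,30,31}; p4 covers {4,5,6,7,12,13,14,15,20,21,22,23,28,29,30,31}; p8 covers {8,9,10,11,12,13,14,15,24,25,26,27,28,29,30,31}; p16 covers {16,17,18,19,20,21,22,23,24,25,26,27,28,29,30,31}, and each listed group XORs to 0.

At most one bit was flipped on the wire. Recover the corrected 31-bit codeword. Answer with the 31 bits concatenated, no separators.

s1 (pos 1,3,5,7,9,11,13,15,17,19,21,23,25,27,29,31): 0⊕1⊕0⊕0⊕1⊕1⊕0⊕0⊕0⊕1⊕0⊕0⊕1⊕1⊕1⊕0 = 1
s2 (pos 2,3,6,7,10,11,14,15,18,19,22,23,26,27,30,31): 1⊕1⊕0⊕0⊕1⊕1⊕0⊕0⊕0⊕1⊕0⊕0⊕0⊕1⊕0⊕0 = 0
s4 (pos 4,5,6,7,12,13,14,15,20,21,22,23,28,29,30,31): 1⊕0⊕0⊕0⊕1⊕0⊕0⊕0⊕1⊕0⊕0⊕0⊕0⊕1⊕0⊕0 = 0
s8 (pos 8,9,10,11,12,13,14,15,24,25,26,27,28,29,30,31): 1⊕1⊕1⊕1⊕1⊕0⊕0⊕0⊕0⊕1⊕0⊕1⊕0⊕1⊕0⊕0 = 0
s16 (pos 16,17,18,19,20,21,22,23,24,25,26,27,28,29,30,31): 1⊕0⊕0⊕1⊕1⊕0⊕0⊕0⊕0⊕1⊕0⊕1⊕0⊕1⊕0⊕0 = 0
Syndrome s16…s1 = 00001 → error at position 1.
Flip position 1: 0111000111110001001100001010100 → 1111000111110001001100001010100

1111000111110001001100001010100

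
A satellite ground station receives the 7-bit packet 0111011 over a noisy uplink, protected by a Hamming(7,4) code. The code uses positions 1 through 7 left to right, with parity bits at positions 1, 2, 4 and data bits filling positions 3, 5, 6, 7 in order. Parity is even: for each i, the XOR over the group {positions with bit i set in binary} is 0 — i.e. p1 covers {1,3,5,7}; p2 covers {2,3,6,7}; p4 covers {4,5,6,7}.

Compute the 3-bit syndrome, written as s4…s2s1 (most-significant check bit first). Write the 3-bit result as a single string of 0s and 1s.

s1 (pos 1,3,5,7): 0⊕1⊕0⊕1 = 0
s2 (pos 2,3,6,7): 1⊕1⊕1⊕1 = 0
s4 (pos 4,5,6,7): 1⊕0⊕1⊕1 = 1
Syndrome s4…s1 = 100 → error at position 4.

100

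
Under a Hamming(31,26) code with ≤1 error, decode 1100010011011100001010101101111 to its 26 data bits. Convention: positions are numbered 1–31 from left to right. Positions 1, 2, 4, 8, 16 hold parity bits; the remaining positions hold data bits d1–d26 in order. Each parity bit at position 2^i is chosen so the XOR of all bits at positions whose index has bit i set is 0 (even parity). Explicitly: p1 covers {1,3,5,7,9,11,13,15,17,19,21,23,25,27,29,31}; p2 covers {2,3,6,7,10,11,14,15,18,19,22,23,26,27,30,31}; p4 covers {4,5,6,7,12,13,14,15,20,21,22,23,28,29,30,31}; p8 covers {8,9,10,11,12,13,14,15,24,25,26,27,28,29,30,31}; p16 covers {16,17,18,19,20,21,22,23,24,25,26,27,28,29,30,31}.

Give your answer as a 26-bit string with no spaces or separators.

s1 (pos 1,3,5,7,9,11,13,15,17,19,21,23,25,27,29,31): 1⊕0⊕0⊕0⊕1⊕0⊕1⊕0⊕0⊕1⊕1⊕1⊕1⊕0⊕1⊕1 = 1
s2 (pos 2,3,6,7,10,11,14,15,18,19,22,23,26,27,30,31): 1⊕0⊕1⊕0⊕1⊕0⊕1⊕0⊕0⊕1⊕0⊕1⊕1⊕0⊕1⊕1 = 1
s4 (pos 4,5,6,7,12,13,14,15,20,21,22,23,28,29,30,31): 0⊕0⊕1⊕0⊕1⊕1⊕1⊕0⊕0⊕1⊕0⊕1⊕1⊕1⊕1⊕1 = 0
s8 (pos 8,9,10,11,12,13,14,15,24,25,26,27,28,29,30,31): 0⊕1⊕1⊕0⊕1⊕1⊕1⊕0⊕0⊕1⊕1⊕0⊕1⊕1⊕1⊕1 = 1
s16 (pos 16,17,18,19,20,21,22,23,24,25,26,27,28,29,30,31): 0⊕0⊕0⊕1⊕0⊕1⊕0⊕1⊕0⊕1⊕1⊕0⊕1⊕1⊕1⊕1 = 1
Syndrome s16…s1 = 11011 → error at position 27.
Flip position 27: 1100010011011100001010101101111 → 1100010011011100001010101111111
Read data bits from positions 3,5,6,7,9,10,11,12,13,14,15,17,18,19,20,21,22,23,24,25,26,27,28,29,30,31: 00101101110001010101111111

00101101110001010101111111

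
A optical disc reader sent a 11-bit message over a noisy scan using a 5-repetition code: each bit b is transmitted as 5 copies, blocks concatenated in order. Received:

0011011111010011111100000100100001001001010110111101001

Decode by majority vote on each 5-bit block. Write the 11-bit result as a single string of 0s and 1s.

01010000110

Block 1 (00110): 2 ones → 0
Block 2 (11111): 5 ones → 1
Block 3 (01001): 2 ones → 0
Block 4 (11111): 5 ones → 1
Block 5 (00000): 0 ones → 0
Block 6 (10010): 2 ones → 0
Block 7 (00010): 1 one → 0
Block 8 (01001): 2 ones → 0
Block 9 (01011): 3 ones → 1
Block 10 (01111): 4 ones → 1
Block 11 (01001): 2 ones → 0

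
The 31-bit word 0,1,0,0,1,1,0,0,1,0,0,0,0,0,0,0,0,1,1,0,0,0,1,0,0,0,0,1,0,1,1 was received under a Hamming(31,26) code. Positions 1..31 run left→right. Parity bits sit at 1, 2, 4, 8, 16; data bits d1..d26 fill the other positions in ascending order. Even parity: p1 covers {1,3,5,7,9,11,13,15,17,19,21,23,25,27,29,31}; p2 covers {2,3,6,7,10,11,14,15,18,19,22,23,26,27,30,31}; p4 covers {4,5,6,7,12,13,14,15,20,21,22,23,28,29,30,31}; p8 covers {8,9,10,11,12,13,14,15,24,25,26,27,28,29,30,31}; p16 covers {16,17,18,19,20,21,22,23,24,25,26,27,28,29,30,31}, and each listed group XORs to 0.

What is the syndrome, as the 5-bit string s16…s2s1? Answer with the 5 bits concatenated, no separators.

s1 (pos 1,3,5,7,9,11,13,15,17,19,21,23,25,27,29,31): 0⊕0⊕1⊕0⊕1⊕0⊕0⊕0⊕0⊕1⊕0⊕1⊕0⊕0⊕0⊕1 = 1
s2 (pos 2,3,6,7,10,11,14,15,18,19,22,23,26,27,30,31): 1⊕0⊕1⊕0⊕0⊕0⊕0⊕0⊕1⊕1⊕0⊕1⊕0⊕0⊕1⊕1 = 1
s4 (pos 4,5,6,7,12,13,14,15,20,21,22,23,28,29,30,31): 0⊕1⊕1⊕0⊕0⊕0⊕0⊕0⊕0⊕0⊕0⊕1⊕1⊕0⊕1⊕1 = 0
s8 (pos 8,9,10,11,12,13,14,15,24,25,26,27,28,29,30,31): 0⊕1⊕0⊕0⊕0⊕0⊕0⊕0⊕0⊕0⊕0⊕0⊕1⊕0⊕1⊕1 = 0
s16 (pos 16,17,18,19,20,21,22,23,24,25,26,27,28,29,30,31): 0⊕0⊕1⊕1⊕0⊕0⊕0⊕1⊕0⊕0⊕0⊕0⊕1⊕0⊕1⊕1 = 0
Syndrome s16…s1 = 00011 → error at position 3.

00011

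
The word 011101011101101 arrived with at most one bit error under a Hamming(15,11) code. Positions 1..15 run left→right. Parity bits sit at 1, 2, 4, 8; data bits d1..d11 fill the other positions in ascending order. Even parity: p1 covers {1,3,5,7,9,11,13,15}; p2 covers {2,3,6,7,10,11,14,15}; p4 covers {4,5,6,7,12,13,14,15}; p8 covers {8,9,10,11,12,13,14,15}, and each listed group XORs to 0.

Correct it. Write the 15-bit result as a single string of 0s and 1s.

s1 (pos 1,3,5,7,9,11,13,15): 0⊕1⊕0⊕0⊕1⊕0⊕1⊕1 = 0
s2 (pos 2,3,6,7,10,11,14,15): 1⊕1⊕1⊕0⊕1⊕0⊕0⊕1 = 1
s4 (pos 4,5,6,7,12,13,14,15): 1⊕0⊕1⊕0⊕1⊕1⊕0⊕1 = 1
s8 (pos 8,9,10,11,12,13,14,15): 1⊕1⊕1⊕0⊕1⊕1⊕0⊕1 = 0
Syndrome s8…s1 = 0110 → error at position 6.
Flip position 6: 011101011101101 → 011100011101101

011100011101101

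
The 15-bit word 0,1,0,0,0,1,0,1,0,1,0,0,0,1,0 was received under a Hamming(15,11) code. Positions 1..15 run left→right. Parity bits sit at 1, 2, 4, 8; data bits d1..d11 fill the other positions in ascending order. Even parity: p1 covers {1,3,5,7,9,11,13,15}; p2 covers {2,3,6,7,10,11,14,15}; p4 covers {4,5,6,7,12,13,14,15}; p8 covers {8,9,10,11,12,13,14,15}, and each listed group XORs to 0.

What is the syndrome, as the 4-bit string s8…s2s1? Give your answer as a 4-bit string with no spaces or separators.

1000

s1 (pos 1,3,5,7,9,11,13,15): 0⊕0⊕0⊕0⊕0⊕0⊕0⊕0 = 0
s2 (pos 2,3,6,7,10,11,14,15): 1⊕0⊕1⊕0⊕1⊕0⊕1⊕0 = 0
s4 (pos 4,5,6,7,12,13,14,15): 0⊕0⊕1⊕0⊕0⊕0⊕1⊕0 = 0
s8 (pos 8,9,10,11,12,13,14,15): 1⊕0⊕1⊕0⊕0⊕0⊕1⊕0 = 1
Syndrome s8…s1 = 1000 → error at position 8.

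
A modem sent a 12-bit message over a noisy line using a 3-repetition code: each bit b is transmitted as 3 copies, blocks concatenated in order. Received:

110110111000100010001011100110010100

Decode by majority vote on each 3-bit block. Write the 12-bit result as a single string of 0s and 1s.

111000010100

Block 1 (110): 2 ones → 1
Block 2 (110): 2 ones → 1
Block 3 (111): 3 ones → 1
Block 4 (000): 0 ones → 0
Block 5 (100): 1 one → 0
Block 6 (010): 1 one → 0
Block 7 (001): 1 one → 0
Block 8 (011): 2 ones → 1
Block 9 (100): 1 one → 0
Block 10 (110): 2 ones → 1
Block 11 (010): 1 one → 0
Block 12 (100): 1 one → 0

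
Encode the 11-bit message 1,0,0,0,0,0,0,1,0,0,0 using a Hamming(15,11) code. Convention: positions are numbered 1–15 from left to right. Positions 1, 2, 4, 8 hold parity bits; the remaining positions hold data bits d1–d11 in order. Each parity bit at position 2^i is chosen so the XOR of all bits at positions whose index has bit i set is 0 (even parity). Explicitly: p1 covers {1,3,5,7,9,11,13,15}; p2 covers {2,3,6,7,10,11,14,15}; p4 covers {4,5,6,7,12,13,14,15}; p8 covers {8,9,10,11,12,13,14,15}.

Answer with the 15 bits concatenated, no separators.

111100010001000

Place data at non-parity positions: p1 p2 1 p4 0 0 0 p8 0 0 0 1 0 0 0
p1 (pos 1,3,5,7,9,11,13,15): XOR of data positions = 1⊕0⊕0⊕0⊕0⊕0⊕0 = 1
p2 (pos 2,3,6,7,10,11,14,15): XOR of data positions = 1⊕0⊕0⊕0⊕0⊕0⊕0 = 1
p4 (pos 4,5,6,7,12,13,14,15): XOR of data positions = 0⊕0⊕0⊕1⊕0⊕0⊕0 = 1
p8 (pos 8,9,10,11,12,13,14,15): XOR of data positions = 0⊕0⊕0⊕1⊕0⊕0⊕0 = 1
Codeword: 111100010001000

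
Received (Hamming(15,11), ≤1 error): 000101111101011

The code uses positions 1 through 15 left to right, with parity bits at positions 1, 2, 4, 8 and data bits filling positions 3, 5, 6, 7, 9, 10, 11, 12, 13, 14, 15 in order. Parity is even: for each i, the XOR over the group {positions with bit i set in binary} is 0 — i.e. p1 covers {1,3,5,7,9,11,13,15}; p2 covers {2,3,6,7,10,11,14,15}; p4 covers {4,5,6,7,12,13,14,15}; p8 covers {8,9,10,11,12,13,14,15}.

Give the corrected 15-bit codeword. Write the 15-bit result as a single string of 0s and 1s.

s1 (pos 1,3,5,7,9,11,13,15): 0⊕0⊕0⊕1⊕1⊕0⊕0⊕1 = 1
s2 (pos 2,3,6,7,10,11,14,15): 0⊕0⊕1⊕1⊕1⊕0⊕1⊕1 = 1
s4 (pos 4,5,6,7,12,13,14,15): 1⊕0⊕1⊕1⊕1⊕0⊕1⊕1 = 0
s8 (pos 8,9,10,11,12,13,14,15): 1⊕1⊕1⊕0⊕1⊕0⊕1⊕1 = 0
Syndrome s8…s1 = 0011 → error at position 3.
Flip position 3: 000101111101011 → 001101111101011

001101111101011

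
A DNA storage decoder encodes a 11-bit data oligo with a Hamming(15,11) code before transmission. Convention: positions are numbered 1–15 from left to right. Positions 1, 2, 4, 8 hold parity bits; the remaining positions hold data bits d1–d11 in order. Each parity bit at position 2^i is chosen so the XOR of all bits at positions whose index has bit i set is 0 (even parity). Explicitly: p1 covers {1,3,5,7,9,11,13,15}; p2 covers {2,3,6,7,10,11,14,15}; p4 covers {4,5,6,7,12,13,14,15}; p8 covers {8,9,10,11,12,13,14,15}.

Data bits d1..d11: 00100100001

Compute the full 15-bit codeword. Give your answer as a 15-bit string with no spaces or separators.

110001000100001

Place data at non-parity positions: p1 p2 0 p4 0 1 0 p8 0 1 0 0 0 0 1
p1 (pos 1,3,5,7,9,11,13,15): XOR of data positions = 0⊕0⊕0⊕0⊕0⊕0⊕1 = 1
p2 (pos 2,3,6,7,10,11,14,15): XOR of data positions = 0⊕1⊕0⊕1⊕0⊕0⊕1 = 1
p4 (pos 4,5,6,7,12,13,14,15): XOR of data positions = 0⊕1⊕0⊕0⊕0⊕0⊕1 = 0
p8 (pos 8,9,10,11,12,13,14,15): XOR of data positions = 0⊕1⊕0⊕0⊕0⊕0⊕1 = 0
Codeword: 110001000100001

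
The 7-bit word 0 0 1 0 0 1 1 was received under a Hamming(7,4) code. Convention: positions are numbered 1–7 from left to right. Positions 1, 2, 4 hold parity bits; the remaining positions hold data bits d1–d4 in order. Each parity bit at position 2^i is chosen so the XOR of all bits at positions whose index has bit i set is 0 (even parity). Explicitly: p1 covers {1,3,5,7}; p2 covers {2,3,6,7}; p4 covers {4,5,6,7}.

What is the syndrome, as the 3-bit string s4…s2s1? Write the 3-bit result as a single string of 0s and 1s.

010

s1 (pos 1,3,5,7): 0⊕1⊕0⊕1 = 0
s2 (pos 2,3,6,7): 0⊕1⊕1⊕1 = 1
s4 (pos 4,5,6,7): 0⊕0⊕1⊕1 = 0
Syndrome s4…s1 = 010 → error at position 2.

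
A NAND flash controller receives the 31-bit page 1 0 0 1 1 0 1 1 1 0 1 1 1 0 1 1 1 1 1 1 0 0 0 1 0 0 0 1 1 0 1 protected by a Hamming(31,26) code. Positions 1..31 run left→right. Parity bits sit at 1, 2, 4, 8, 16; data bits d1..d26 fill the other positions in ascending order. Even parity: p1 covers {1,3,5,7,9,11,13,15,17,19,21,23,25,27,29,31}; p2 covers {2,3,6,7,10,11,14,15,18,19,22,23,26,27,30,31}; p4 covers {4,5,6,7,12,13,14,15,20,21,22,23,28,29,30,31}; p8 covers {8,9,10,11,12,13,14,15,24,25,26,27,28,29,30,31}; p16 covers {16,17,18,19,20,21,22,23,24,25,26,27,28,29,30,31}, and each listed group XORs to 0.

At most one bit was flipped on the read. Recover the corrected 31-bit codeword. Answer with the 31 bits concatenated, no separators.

s1 (pos 1,3,5,7,9,11,13,15,17,19,21,23,25,27,29,31): 1⊕0⊕1⊕1⊕1⊕1⊕1⊕1⊕1⊕1⊕0⊕0⊕0⊕0⊕1⊕1 = 1
s2 (pos 2,3,6,7,10,11,14,15,18,19,22,23,26,27,30,31): 0⊕0⊕0⊕1⊕0⊕1⊕0⊕1⊕1⊕1⊕0⊕0⊕0⊕0⊕0⊕1 = 0
s4 (pos 4,5,6,7,12,13,14,15,20,21,22,23,28,29,30,31): 1⊕1⊕0⊕1⊕1⊕1⊕0⊕1⊕1⊕0⊕0⊕0⊕1⊕1⊕0⊕1 = 0
s8 (pos 8,9,10,11,12,13,14,15,24,25,26,27,28,29,30,31): 1⊕1⊕0⊕1⊕1⊕1⊕0⊕1⊕1⊕0⊕0⊕0⊕1⊕1⊕0⊕1 = 0
s16 (pos 16,17,18,19,20,21,22,23,24,25,26,27,28,29,30,31): 1⊕1⊕1⊕1⊕1⊕0⊕0⊕0⊕1⊕0⊕0⊕0⊕1⊕1⊕0⊕1 = 1
Syndrome s16…s1 = 10001 → error at position 17.
Flip position 17: 1001101110111011111100010001101 → 1001101110111011011100010001101

1001101110111011011100010001101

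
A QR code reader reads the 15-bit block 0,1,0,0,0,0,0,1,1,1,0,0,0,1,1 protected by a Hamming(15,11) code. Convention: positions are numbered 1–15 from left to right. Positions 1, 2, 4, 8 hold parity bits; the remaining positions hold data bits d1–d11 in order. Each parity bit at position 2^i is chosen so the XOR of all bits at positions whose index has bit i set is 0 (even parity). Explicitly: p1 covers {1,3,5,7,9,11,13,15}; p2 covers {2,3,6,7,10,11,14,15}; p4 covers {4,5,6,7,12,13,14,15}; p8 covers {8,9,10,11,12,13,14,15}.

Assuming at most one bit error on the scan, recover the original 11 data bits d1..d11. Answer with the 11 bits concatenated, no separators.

00001100011

s1 (pos 1,3,5,7,9,11,13,15): 0⊕0⊕0⊕0⊕1⊕0⊕0⊕1 = 0
s2 (pos 2,3,6,7,10,11,14,15): 1⊕0⊕0⊕0⊕1⊕0⊕1⊕1 = 0
s4 (pos 4,5,6,7,12,13,14,15): 0⊕0⊕0⊕0⊕0⊕0⊕1⊕1 = 0
s8 (pos 8,9,10,11,12,13,14,15): 1⊕1⊕1⊕0⊕0⊕0⊕1⊕1 = 1
Syndrome s8…s1 = 1000 → error at position 8.
Flip position 8: 010000011100011 → 010000001100011
Read data bits from positions 3,5,6,7,9,10,11,12,13,14,15: 00001100011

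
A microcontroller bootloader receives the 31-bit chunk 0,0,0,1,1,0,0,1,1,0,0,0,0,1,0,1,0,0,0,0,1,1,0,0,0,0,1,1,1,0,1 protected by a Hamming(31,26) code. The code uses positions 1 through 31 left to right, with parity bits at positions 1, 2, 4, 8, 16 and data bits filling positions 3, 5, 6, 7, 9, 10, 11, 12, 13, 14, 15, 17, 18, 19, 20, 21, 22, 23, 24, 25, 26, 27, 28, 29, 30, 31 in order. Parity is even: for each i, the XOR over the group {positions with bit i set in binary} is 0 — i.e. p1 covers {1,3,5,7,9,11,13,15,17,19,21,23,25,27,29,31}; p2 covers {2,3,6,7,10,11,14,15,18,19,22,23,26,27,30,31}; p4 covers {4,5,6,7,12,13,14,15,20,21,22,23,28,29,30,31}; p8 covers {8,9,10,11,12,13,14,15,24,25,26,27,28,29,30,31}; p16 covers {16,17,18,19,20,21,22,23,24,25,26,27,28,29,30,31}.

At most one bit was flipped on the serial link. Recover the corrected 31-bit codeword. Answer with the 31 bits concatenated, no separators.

0001100110000101000011010011101

s1 (pos 1,3,5,7,9,11,13,15,17,19,21,23,25,27,29,31): 0⊕0⊕1⊕0⊕1⊕0⊕0⊕0⊕0⊕0⊕1⊕0⊕0⊕1⊕1⊕1 = 0
s2 (pos 2,3,6,7,10,11,14,15,18,19,22,23,26,27,30,31): 0⊕0⊕0⊕0⊕0⊕0⊕1⊕0⊕0⊕0⊕1⊕0⊕0⊕1⊕0⊕1 = 0
s4 (pos 4,5,6,7,12,13,14,15,20,21,22,23,28,29,30,31): 1⊕1⊕0⊕0⊕0⊕0⊕1⊕0⊕0⊕1⊕1⊕0⊕1⊕1⊕0⊕1 = 0
s8 (pos 8,9,10,11,12,13,14,15,24,25,26,27,28,29,30,31): 1⊕1⊕0⊕0⊕0⊕0⊕1⊕0⊕0⊕0⊕0⊕1⊕1⊕1⊕0⊕1 = 1
s16 (pos 16,17,18,19,20,21,22,23,24,25,26,27,28,29,30,31): 1⊕0⊕0⊕0⊕0⊕1⊕1⊕0⊕0⊕0⊕0⊕1⊕1⊕1⊕0⊕1 = 1
Syndrome s16…s1 = 11000 → error at position 24.
Flip position 24: 0001100110000101000011000011101 → 0001100110000101000011010011101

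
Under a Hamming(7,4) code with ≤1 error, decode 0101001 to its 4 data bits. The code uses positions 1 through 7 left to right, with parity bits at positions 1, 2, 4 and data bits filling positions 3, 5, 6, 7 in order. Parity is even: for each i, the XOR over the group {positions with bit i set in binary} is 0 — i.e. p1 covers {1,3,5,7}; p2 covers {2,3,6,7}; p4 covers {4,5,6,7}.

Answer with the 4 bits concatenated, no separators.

s1 (pos 1,3,5,7): 0⊕0⊕0⊕1 = 1
s2 (pos 2,3,6,7): 1⊕0⊕0⊕1 = 0
s4 (pos 4,5,6,7): 1⊕0⊕0⊕1 = 0
Syndrome s4…s1 = 001 → error at position 1.
Flip position 1: 0101001 → 1101001
Read data bits from positions 3,5,6,7: 0001

0001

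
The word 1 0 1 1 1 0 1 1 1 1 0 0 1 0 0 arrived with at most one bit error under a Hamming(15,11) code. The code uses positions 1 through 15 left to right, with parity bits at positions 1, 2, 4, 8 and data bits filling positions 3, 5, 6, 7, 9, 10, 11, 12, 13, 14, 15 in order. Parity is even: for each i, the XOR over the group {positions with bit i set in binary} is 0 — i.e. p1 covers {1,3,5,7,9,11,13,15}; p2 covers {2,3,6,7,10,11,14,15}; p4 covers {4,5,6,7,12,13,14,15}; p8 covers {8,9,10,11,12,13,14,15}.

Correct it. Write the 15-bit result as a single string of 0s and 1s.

s1 (pos 1,3,5,7,9,11,13,15): 1⊕1⊕1⊕1⊕1⊕0⊕1⊕0 = 0
s2 (pos 2,3,6,7,10,11,14,15): 0⊕1⊕0⊕1⊕1⊕0⊕0⊕0 = 1
s4 (pos 4,5,6,7,12,13,14,15): 1⊕1⊕0⊕1⊕0⊕1⊕0⊕0 = 0
s8 (pos 8,9,10,11,12,13,14,15): 1⊕1⊕1⊕0⊕0⊕1⊕0⊕0 = 0
Syndrome s8…s1 = 0010 → error at position 2.
Flip position 2: 101110111100100 → 111110111100100

111110111100100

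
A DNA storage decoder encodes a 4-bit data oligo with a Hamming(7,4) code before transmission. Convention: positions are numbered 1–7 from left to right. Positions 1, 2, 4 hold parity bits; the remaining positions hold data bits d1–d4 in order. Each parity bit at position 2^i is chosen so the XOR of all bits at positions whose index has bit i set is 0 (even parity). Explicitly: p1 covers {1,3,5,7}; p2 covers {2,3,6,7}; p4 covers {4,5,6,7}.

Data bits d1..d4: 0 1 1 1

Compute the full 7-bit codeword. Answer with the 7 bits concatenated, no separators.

0001111

Place data at non-parity positions: p1 p2 0 p4 1 1 1
p1 (pos 1,3,5,7): XOR of data positions = 0⊕1⊕1 = 0
p2 (pos 2,3,6,7): XOR of data positions = 0⊕1⊕1 = 0
p4 (pos 4,5,6,7): XOR of data positions = 1⊕1⊕1 = 1
Codeword: 0001111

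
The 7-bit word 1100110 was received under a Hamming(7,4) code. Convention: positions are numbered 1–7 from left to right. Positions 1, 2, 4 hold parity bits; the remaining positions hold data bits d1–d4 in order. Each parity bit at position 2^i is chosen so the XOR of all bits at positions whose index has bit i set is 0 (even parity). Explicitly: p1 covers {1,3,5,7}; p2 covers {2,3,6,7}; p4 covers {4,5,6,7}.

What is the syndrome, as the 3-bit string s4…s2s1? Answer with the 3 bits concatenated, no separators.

s1 (pos 1,3,5,7): 1⊕0⊕1⊕0 = 0
s2 (pos 2,3,6,7): 1⊕0⊕1⊕0 = 0
s4 (pos 4,5,6,7): 0⊕1⊕1⊕0 = 0
Syndrome s4…s1 = 000 → no error.

000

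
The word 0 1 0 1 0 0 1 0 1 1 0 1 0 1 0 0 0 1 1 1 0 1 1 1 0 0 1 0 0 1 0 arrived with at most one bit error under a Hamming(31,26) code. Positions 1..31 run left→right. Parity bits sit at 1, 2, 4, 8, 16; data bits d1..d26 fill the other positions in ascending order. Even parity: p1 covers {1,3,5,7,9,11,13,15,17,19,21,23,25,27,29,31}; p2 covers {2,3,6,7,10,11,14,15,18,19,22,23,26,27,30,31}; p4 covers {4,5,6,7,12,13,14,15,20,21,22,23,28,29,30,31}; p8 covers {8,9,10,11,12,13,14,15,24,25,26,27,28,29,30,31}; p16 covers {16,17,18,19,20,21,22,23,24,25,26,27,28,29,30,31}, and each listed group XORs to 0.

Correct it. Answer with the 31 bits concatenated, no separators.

0101001001010100011101110010010

s1 (pos 1,3,5,7,9,11,13,15,17,19,21,23,25,27,29,31): 0⊕0⊕0⊕1⊕1⊕0⊕0⊕0⊕0⊕1⊕0⊕1⊕0⊕1⊕0⊕0 = 1
s2 (pos 2,3,6,7,10,11,14,15,18,19,22,23,26,27,30,31): 1⊕0⊕0⊕1⊕1⊕0⊕1⊕0⊕1⊕1⊕1⊕1⊕0⊕1⊕1⊕0 = 0
s4 (pos 4,5,6,7,12,13,14,15,20,21,22,23,28,29,30,31): 1⊕0⊕0⊕1⊕1⊕0⊕1⊕0⊕1⊕0⊕1⊕1⊕0⊕0⊕1⊕0 = 0
s8 (pos 8,9,10,11,12,13,14,15,24,25,26,27,28,29,30,31): 0⊕1⊕1⊕0⊕1⊕0⊕1⊕0⊕1⊕0⊕0⊕1⊕0⊕0⊕1⊕0 = 1
s16 (pos 16,17,18,19,20,21,22,23,24,25,26,27,28,29,30,31): 0⊕0⊕1⊕1⊕1⊕0⊕1⊕1⊕1⊕0⊕0⊕1⊕0⊕0⊕1⊕0 = 0
Syndrome s16…s1 = 01001 → error at position 9.
Flip position 9: 0101001011010100011101110010010 → 0101001001010100011101110010010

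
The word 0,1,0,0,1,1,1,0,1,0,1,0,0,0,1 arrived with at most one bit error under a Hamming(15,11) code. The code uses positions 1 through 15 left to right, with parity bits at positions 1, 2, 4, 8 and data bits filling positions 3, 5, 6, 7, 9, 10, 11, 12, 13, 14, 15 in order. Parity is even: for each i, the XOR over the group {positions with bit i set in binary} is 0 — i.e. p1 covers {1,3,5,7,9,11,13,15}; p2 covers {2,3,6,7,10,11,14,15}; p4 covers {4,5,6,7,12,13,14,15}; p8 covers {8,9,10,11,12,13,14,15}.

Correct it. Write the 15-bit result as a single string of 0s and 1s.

s1 (pos 1,3,5,7,9,11,13,15): 0⊕0⊕1⊕1⊕1⊕1⊕0⊕1 = 1
s2 (pos 2,3,6,7,10,11,14,15): 1⊕0⊕1⊕1⊕0⊕1⊕0⊕1 = 1
s4 (pos 4,5,6,7,12,13,14,15): 0⊕1⊕1⊕1⊕0⊕0⊕0⊕1 = 0
s8 (pos 8,9,10,11,12,13,14,15): 0⊕1⊕0⊕1⊕0⊕0⊕0⊕1 = 1
Syndrome s8…s1 = 1011 → error at position 11.
Flip position 11: 010011101010001 → 010011101000001

010011101000001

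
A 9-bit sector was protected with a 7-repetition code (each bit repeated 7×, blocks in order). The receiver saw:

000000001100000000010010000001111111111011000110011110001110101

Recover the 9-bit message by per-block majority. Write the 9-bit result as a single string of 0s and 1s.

Block 1 (0000000): 0 ones → 0
Block 2 (0110000): 2 ones → 0
Block 3 (0000010): 1 one → 0
Block 4 (0100000): 1 one → 0
Block 5 (0111111): 6 ones → 1
Block 6 (1111011): 6 ones → 1
Block 7 (0001100): 2 ones → 0
Block 8 (1111000): 4 ones → 1
Block 9 (1110101): 5 ones → 1

000011011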